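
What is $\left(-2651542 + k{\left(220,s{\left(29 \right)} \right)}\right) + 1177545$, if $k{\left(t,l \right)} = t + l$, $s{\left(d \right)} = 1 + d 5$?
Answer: $-1473631$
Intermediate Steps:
$s{\left(d \right)} = 1 + 5 d$
$k{\left(t,l \right)} = l + t$
$\left(-2651542 + k{\left(220,s{\left(29 \right)} \right)}\right) + 1177545 = \left(-2651542 + \left(\left(1 + 5 \cdot 29\right) + 220\right)\right) + 1177545 = \left(-2651542 + \left(\left(1 + 145\right) + 220\right)\right) + 1177545 = \left(-2651542 + \left(146 + 220\right)\right) + 1177545 = \left(-2651542 + 366\right) + 1177545 = -2651176 + 1177545 = -1473631$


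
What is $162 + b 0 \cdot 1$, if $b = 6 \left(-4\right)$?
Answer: $162$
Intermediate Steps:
$b = -24$
$162 + b 0 \cdot 1 = 162 + \left(-24\right) 0 \cdot 1 = 162 + 0 \cdot 1 = 162 + 0 = 162$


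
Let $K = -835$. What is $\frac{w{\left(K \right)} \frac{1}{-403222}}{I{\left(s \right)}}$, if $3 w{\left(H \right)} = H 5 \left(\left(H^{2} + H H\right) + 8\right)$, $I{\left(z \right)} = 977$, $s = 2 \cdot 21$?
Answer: $\frac{2910931075}{590921841} \approx 4.9261$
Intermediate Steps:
$s = 42$
$w{\left(H \right)} = \frac{5 H \left(8 + 2 H^{2}\right)}{3}$ ($w{\left(H \right)} = \frac{H 5 \left(\left(H^{2} + H H\right) + 8\right)}{3} = \frac{5 H \left(\left(H^{2} + H^{2}\right) + 8\right)}{3} = \frac{5 H \left(2 H^{2} + 8\right)}{3} = \frac{5 H \left(8 + 2 H^{2}\right)}{3}$)
$\frac{w{\left(K \right)} \frac{1}{-403222}}{I{\left(s \right)}} = \frac{\frac{10}{3} \left(-835\right) \left(4 + \left(-835\right)^{2}\right) \frac{1}{-403222}}{977} = \frac{10}{3} \left(-835\right) \left(4 + 697225\right) \left(- \frac{1}{403222}\right) \frac{1}{977} = \frac{10}{3} \left(-835\right) 697229 \left(- \frac{1}{403222}\right) \frac{1}{977} = \left(- \frac{5821862150}{3}\right) \left(- \frac{1}{403222}\right) \frac{1}{977} = \frac{2910931075}{604833} \cdot \frac{1}{977} = \frac{2910931075}{590921841}$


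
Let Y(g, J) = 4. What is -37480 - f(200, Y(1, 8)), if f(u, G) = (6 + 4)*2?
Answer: -37500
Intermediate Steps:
f(u, G) = 20 (f(u, G) = 10*2 = 20)
-37480 - f(200, Y(1, 8)) = -37480 - 1*20 = -37480 - 20 = -37500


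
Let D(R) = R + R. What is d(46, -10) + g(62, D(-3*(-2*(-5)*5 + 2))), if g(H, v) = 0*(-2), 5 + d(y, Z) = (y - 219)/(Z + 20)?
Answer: -223/10 ≈ -22.300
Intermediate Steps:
d(y, Z) = -5 + (-219 + y)/(20 + Z) (d(y, Z) = -5 + (y - 219)/(Z + 20) = -5 + (-219 + y)/(20 + Z))
D(R) = 2*R
g(H, v) = 0
d(46, -10) + g(62, D(-3*(-2*(-5)*5 + 2))) = (-319 + 46 - 5*(-10))/(20 - 10) + 0 = (-319 + 46 + 50)/10 + 0 = (⅒)*(-223) + 0 = -223/10 + 0 = -223/10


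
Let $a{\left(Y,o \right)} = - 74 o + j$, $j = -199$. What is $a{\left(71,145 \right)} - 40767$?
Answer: $-51696$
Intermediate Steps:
$a{\left(Y,o \right)} = -199 - 74 o$ ($a{\left(Y,o \right)} = - 74 o - 199 = -199 - 74 o$)
$a{\left(71,145 \right)} - 40767 = \left(-199 - 10730\right) - 40767 = -10929 - 40767 = -51696$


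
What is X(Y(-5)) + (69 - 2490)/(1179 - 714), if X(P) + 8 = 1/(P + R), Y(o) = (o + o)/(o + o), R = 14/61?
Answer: -28814/2325 ≈ -12.393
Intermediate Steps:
R = 14/61 (R = 14*(1/61) = 14/61 ≈ 0.22951)
Y(o) = 1 (Y(o) = (2*o)/((2*o)) = (2*o)*(1/(2*o)) = 1)
X(P) = -8 + 1/(14/61 + P) (X(P) = -8 + 1/(P + 14/61) = -8 + 1/(14/61 + P))
X(Y(-5)) + (69 - 2490)/(1179 - 714) = (-51 - 488*1)/(14 + 61*1) + (69 - 2490)/(1179 - 714) = (-51 - 488)/(14 + 61) - 2421/465 = -539/75 - 2421*1/465 = (1/75)*(-539) - 807/155 = -539/75 - 807/155 = -28814/2325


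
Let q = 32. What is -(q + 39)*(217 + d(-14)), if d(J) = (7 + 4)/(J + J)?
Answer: -430615/28 ≈ -15379.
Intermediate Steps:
d(J) = 11/(2*J) (d(J) = 11/((2*J)) = 11*(1/(2*J)) = 11/(2*J))
-(q + 39)*(217 + d(-14)) = -(32 + 39)*(217 + (11/2)/(-14)) = -71*(217 + (11/2)*(-1/14)) = -71*(217 - 11/28) = -71*6065/28 = -1*430615/28 = -430615/28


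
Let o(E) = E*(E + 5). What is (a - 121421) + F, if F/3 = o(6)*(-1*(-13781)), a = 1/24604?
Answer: 64147967069/24604 ≈ 2.6072e+6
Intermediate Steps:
o(E) = E*(5 + E)
a = 1/24604 ≈ 4.0644e-5
F = 2728638 (F = 3*((6*(5 + 6))*(-1*(-13781))) = 3*((6*11)*13781) = 3*(66*13781) = 3*909546 = 2728638)
(a - 121421) + F = (1/24604 - 121421) + 2728638 = -2987442283/24604 + 2728638 = 64147967069/24604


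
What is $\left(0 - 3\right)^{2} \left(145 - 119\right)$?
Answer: $234$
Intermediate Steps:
$\left(0 - 3\right)^{2} \left(145 - 119\right) = \left(0 - 3\right)^{2} \cdot 26 = \left(-3\right)^{2} \cdot 26 = 9 \cdot 26 = 234$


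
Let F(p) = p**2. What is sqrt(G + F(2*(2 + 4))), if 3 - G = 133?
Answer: sqrt(14) ≈ 3.7417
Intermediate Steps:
G = -130 (G = 3 - 1*133 = 3 - 133 = -130)
sqrt(G + F(2*(2 + 4))) = sqrt(-130 + (2*(2 + 4))**2) = sqrt(-130 + (2*6)**2) = sqrt(-130 + 12**2) = sqrt(-130 + 144) = sqrt(14)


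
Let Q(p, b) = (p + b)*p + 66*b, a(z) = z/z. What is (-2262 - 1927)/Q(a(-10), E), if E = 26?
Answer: -4189/1743 ≈ -2.4033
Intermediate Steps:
a(z) = 1
Q(p, b) = 66*b + p*(b + p) (Q(p, b) = (b + p)*p + 66*b = p*(b + p) + 66*b = 66*b + p*(b + p))
(-2262 - 1927)/Q(a(-10), E) = (-2262 - 1927)/(1² + 66*26 + 26*1) = -4189/(1 + 1716 + 26) = -4189/1743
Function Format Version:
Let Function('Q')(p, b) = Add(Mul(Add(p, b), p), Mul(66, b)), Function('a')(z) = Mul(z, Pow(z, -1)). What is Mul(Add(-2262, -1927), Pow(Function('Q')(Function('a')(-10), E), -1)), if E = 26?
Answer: Rational(-4189, 1743) ≈ -2.4033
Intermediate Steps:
Function('a')(z) = 1
Function('Q')(p, b) = Add(Mul(66, b), Mul(p, Add(b, p))) (Function('Q')(p, b) = Add(Mul(Add(b, p), p), Mul(66, b)) = Add(Mul(p, Add(b, p)), Mul(66, b)) = Add(Mul(66, b), Mul(p, Add(b, p))))
Mul(Add(-2262, -1927), Pow(Function('Q')(Function('a')(-10), E), -1)) = Mul(Add(-2262, -1927), Pow(Add(Pow(1, 2), Mul(66, 26), Mul(26, 1)), -1)) = Mul(-4189, Pow(Add(1, 1716, 26), -1)) = Mul(-4189, Pow(1743, -1)) = Mul(-4189, Rational(1, 1743)) = Rational(-4189, 1743)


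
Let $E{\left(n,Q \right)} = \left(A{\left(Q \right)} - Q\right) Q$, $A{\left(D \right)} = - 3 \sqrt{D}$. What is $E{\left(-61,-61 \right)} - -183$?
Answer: $-3538 + 183 i \sqrt{61} \approx -3538.0 + 1429.3 i$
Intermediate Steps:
$E{\left(n,Q \right)} = Q \left(- Q - 3 \sqrt{Q}\right)$ ($E{\left(n,Q \right)} = \left(- 3 \sqrt{Q} - Q\right) Q = \left(- Q - 3 \sqrt{Q}\right) Q = Q \left(- Q - 3 \sqrt{Q}\right)$)
$E{\left(-61,-61 \right)} - -183 = \left(-1\right) \left(-61\right) \left(-61 + 3 \sqrt{-61}\right) - -183 = \left(-1\right) \left(-61\right) \left(-61 + 3 i \sqrt{61}\right) + 183 = \left(-3721 + 183 i \sqrt{61}\right) + 183 = -3538 + 183 i \sqrt{61}$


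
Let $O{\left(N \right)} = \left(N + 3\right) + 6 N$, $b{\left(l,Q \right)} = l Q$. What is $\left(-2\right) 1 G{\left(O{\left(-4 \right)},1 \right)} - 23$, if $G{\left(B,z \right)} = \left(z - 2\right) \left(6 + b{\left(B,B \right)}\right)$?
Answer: $1239$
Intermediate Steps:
$b{\left(l,Q \right)} = Q l$
$O{\left(N \right)} = 3 + 7 N$ ($O{\left(N \right)} = \left(3 + N\right) + 6 N = 3 + 7 N$)
$G{\left(B,z \right)} = \left(-2 + z\right) \left(6 + B^{2}\right)$ ($G{\left(B,z \right)} = \left(z - 2\right) \left(6 + B B\right) = \left(z - 2\right) \left(6 + B^{2}\right) = \left(-2 + z\right) \left(6 + B^{2}\right)$)
$\left(-2\right) 1 G{\left(O{\left(-4 \right)},1 \right)} - 23 = \left(-2\right) 1 \left(-12 - 2 \left(3 + 7 \left(-4\right)\right)^{2} + 6 \cdot 1 + 1 \left(3 + 7 \left(-4\right)\right)^{2}\right) - 23 = - 2 \left(-12 - 2 \left(3 - 28\right)^{2} + 6 + 1 \left(3 - 28\right)^{2}\right) - 23 = - 2 \left(-12 - 2 \left(-25\right)^{2} + 6 + 1 \left(-25\right)^{2}\right) - 23 = - 2 \left(-12 - 1250 + 6 + 1 \cdot 625\right) - 23 = - 2 \left(-12 - 1250 + 6 + 625\right) - 23 = \left(-2\right) \left(-631\right) - 23 = 1262 - 23 = 1239$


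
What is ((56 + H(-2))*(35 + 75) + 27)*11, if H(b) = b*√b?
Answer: 68057 - 2420*I*√2 ≈ 68057.0 - 3422.4*I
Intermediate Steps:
H(b) = b^(3/2)
((56 + H(-2))*(35 + 75) + 27)*11 = ((56 + (-2)^(3/2))*(35 + 75) + 27)*11 = ((56 - 2*I*√2)*110 + 27)*11 = ((6160 - 220*I*√2) + 27)*11 = (6187 - 220*I*√2)*11 = 68057 - 2420*I*√2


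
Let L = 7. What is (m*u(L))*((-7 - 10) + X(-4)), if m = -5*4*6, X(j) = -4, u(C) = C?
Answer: 17640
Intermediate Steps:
m = -120 (m = -20*6 = -120)
(m*u(L))*((-7 - 10) + X(-4)) = (-120*7)*((-7 - 10) - 4) = -840*(-17 - 4) = -840*(-21) = 17640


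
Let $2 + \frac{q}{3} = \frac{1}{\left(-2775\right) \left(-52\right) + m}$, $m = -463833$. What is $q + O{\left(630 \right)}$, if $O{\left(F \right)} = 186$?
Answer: $\frac{19171979}{106511} \approx 180.0$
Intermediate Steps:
$q = - \frac{639067}{106511}$ ($q = -6 + \frac{3}{\left(-2775\right) \left(-52\right) - 463833} = -6 + \frac{3}{144300 - 463833} = -6 + \frac{3}{-319533} = -6 + 3 \left(- \frac{1}{319533}\right) = -6 - \frac{1}{106511} = - \frac{639067}{106511} \approx -6.0$)
$q + O{\left(630 \right)} = - \frac{639067}{106511} + 186 = \frac{19171979}{106511}$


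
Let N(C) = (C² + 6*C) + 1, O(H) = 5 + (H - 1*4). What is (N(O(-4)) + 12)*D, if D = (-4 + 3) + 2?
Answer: 4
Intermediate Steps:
O(H) = 1 + H (O(H) = 5 + (H - 4) = 5 + (-4 + H) = 1 + H)
N(C) = 1 + C² + 6*C
D = 1 (D = -1 + 2 = 1)
(N(O(-4)) + 12)*D = ((1 + (1 - 4)² + 6*(1 - 4)) + 12)*1 = ((1 + (-3)² + 6*(-3)) + 12)*1 = ((1 + 9 - 18) + 12)*1 = (-8 + 12)*1 = 4*1 = 4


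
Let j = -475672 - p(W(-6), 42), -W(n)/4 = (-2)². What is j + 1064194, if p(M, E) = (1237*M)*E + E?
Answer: 1419744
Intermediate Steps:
W(n) = -16 (W(n) = -4*(-2)² = -4*4 = -16)
p(M, E) = E + 1237*E*M (p(M, E) = 1237*E*M + E = E + 1237*E*M)
j = 355550 (j = -475672 - 42*(1 + 1237*(-16)) = -475672 - 42*(1 - 19792) = -475672 - 42*(-19791) = -475672 - 1*(-831222) = -475672 + 831222 = 355550)
j + 1064194 = 355550 + 1064194 = 1419744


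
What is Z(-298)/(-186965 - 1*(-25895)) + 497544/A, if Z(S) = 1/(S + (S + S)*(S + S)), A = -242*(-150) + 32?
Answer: 7110729964143277/519244611647580 ≈ 13.694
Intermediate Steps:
A = 36332 (A = 36300 + 32 = 36332)
Z(S) = 1/(S + 4*S²) (Z(S) = 1/(S + (2*S)*(2*S)) = 1/(S + 4*S²))
Z(-298)/(-186965 - 1*(-25895)) + 497544/A = (1/((-298)*(1 + 4*(-298))))/(-186965 - 1*(-25895)) + 497544/36332 = (-1/(298*(1 - 1192)))/(-186965 + 25895) + 497544*(1/36332) = -1/298/(-1191)/(-161070) + 124386/9083 = -1/298*(-1/1191)*(-1/161070) + 124386/9083 = (1/354918)*(-1/161070) + 124386/9083 = -1/57166642260 + 124386/9083 = 7110729964143277/519244611647580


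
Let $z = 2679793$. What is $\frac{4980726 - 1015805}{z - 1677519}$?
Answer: $\frac{3964921}{1002274} \approx 3.9559$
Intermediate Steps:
$\frac{4980726 - 1015805}{z - 1677519} = \frac{4980726 - 1015805}{2679793 - 1677519} = \frac{3964921}{1002274}$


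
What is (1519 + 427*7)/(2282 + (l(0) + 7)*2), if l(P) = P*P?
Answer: 161/82 ≈ 1.9634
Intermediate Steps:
l(P) = P**2
(1519 + 427*7)/(2282 + (l(0) + 7)*2) = (1519 + 427*7)/(2282 + (0**2 + 7)*2) = (1519 + 2989)/(2282 + (0 + 7)*2) = 4508/(2282 + 7*2) = 4508/(2282 + 14) = 4508/2296 = 4508*(1/2296) = 161/82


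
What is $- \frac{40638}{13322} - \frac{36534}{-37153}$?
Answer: $- \frac{511558833}{247476133} \approx -2.0671$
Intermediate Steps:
$- \frac{40638}{13322} - \frac{36534}{-37153} = \left(-40638\right) \frac{1}{13322} - - \frac{36534}{37153} = - \frac{20319}{6661} + \frac{36534}{37153} = - \frac{511558833}{247476133}$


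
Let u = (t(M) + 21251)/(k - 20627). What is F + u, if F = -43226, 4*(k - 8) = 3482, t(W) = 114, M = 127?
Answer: -1707340052/39497 ≈ -43227.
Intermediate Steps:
k = 1757/2 (k = 8 + (1/4)*3482 = 8 + 1741/2 = 1757/2 ≈ 878.50)
u = -42730/39497 (u = (114 + 21251)/(1757/2 - 20627) = 21365/(-39497/2) = 21365*(-2/39497) = -42730/39497 ≈ -1.0819)
F + u = -43226 - 42730/39497 = -1707340052/39497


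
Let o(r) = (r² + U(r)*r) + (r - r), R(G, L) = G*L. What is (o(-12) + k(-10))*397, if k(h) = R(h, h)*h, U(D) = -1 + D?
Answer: -277900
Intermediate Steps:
k(h) = h³ (k(h) = (h*h)*h = h²*h = h³)
o(r) = r² + r*(-1 + r) (o(r) = (r² + (-1 + r)*r) + (r - r) = (r² + r*(-1 + r)) + 0 = r² + r*(-1 + r))
(o(-12) + k(-10))*397 = (-12*(-1 + 2*(-12)) + (-10)³)*397 = (-12*(-1 - 24) - 1000)*397 = (-12*(-25) - 1000)*397 = (300 - 1000)*397 = -700*397 = -277900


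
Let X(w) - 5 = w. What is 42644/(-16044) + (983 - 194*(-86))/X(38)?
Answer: 10057702/24639 ≈ 408.20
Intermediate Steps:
X(w) = 5 + w
42644/(-16044) + (983 - 194*(-86))/X(38) = 42644/(-16044) + (983 - 194*(-86))/(5 + 38) = 42644*(-1/16044) + (983 + 16684)/43 = -1523/573 + 17667*(1/43) = -1523/573 + 17667/43 = 10057702/24639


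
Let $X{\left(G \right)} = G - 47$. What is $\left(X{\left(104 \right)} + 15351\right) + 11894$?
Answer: $27302$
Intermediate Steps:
$X{\left(G \right)} = -47 + G$
$\left(X{\left(104 \right)} + 15351\right) + 11894 = \left(\left(-47 + 104\right) + 15351\right) + 11894 = \left(57 + 15351\right) + 11894 = 15408 + 11894 = 27302$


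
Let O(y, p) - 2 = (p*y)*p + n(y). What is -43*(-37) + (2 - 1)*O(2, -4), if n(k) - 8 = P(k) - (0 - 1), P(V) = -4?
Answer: 1630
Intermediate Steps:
n(k) = 5 (n(k) = 8 + (-4 - (0 - 1)) = 8 + (-4 - 1*(-1)) = 8 + (-4 + 1) = 8 - 3 = 5)
O(y, p) = 7 + y*p**2 (O(y, p) = 2 + ((p*y)*p + 5) = 2 + (y*p**2 + 5) = 2 + (5 + y*p**2) = 7 + y*p**2)
-43*(-37) + (2 - 1)*O(2, -4) = -43*(-37) + (2 - 1)*(7 + 2*(-4)**2) = 1591 + 1*(7 + 2*16) = 1591 + 1*(7 + 32) = 1591 + 1*39 = 1591 + 39 = 1630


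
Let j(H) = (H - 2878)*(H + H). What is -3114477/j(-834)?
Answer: -1038159/2063872 ≈ -0.50302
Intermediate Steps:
j(H) = 2*H*(-2878 + H) (j(H) = (-2878 + H)*(2*H) = 2*H*(-2878 + H))
-3114477/j(-834) = -3114477*(-1/(1668*(-2878 - 834))) = -3114477/(2*(-834)*(-3712)) = -3114477/6191616 = -3114477*1/6191616 = -1038159/2063872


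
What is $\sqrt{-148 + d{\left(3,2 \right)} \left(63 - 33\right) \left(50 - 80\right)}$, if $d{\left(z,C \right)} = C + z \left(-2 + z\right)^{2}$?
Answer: $2 i \sqrt{1162} \approx 68.176 i$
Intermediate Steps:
$\sqrt{-148 + d{\left(3,2 \right)} \left(63 - 33\right) \left(50 - 80\right)} = \sqrt{-148 + \left(2 + 3 \left(-2 + 3\right)^{2}\right) \left(63 - 33\right) \left(50 - 80\right)} = \sqrt{-148 + \left(2 + 3 \cdot 1^{2}\right) 30 \left(-30\right)} = \sqrt{-148 + \left(2 + 3 \cdot 1\right) \left(-900\right)} = \sqrt{-148 + \left(2 + 3\right) \left(-900\right)} = \sqrt{-148 + 5 \left(-900\right)} = \sqrt{-148 - 4500} = \sqrt{-4648} = 2 i \sqrt{1162}$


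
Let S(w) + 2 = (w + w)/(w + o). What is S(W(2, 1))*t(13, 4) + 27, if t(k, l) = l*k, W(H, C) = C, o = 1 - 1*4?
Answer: -129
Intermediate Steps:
o = -3 (o = 1 - 4 = -3)
t(k, l) = k*l
S(w) = -2 + 2*w/(-3 + w) (S(w) = -2 + (w + w)/(w - 3) = -2 + (2*w)/(-3 + w) = -2 + 2*w/(-3 + w))
S(W(2, 1))*t(13, 4) + 27 = (6/(-3 + 1))*(13*4) + 27 = (6/(-2))*52 + 27 = (6*(-½))*52 + 27 = -3*52 + 27 = -156 + 27 = -129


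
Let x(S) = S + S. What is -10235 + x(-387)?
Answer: -11009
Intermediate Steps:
x(S) = 2*S
-10235 + x(-387) = -10235 + 2*(-387) = -10235 - 774 = -11009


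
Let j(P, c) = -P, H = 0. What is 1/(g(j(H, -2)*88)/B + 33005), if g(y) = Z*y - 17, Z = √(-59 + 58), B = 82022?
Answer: 82022/2707136093 ≈ 3.0298e-5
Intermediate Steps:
Z = I (Z = √(-1) = I ≈ 1.0*I)
g(y) = -17 + I*y (g(y) = I*y - 17 = -17 + I*y)
1/(g(j(H, -2)*88)/B + 33005) = 1/((-17 + I*(-1*0*88))/82022 + 33005) = 1/((-17 + I*(0*88))*(1/82022) + 33005) = 1/((-17 + I*0)*(1/82022) + 33005) = 1/((-17 + 0)*(1/82022) + 33005) = 1/(-17*1/82022 + 33005) = 1/(-17/82022 + 33005) = 1/(2707136093/82022) = 82022/2707136093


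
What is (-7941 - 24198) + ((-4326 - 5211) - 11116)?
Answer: -52792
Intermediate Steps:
(-7941 - 24198) + ((-4326 - 5211) - 11116) = -32139 + (-9537 - 11116) = -32139 - 20653 = -52792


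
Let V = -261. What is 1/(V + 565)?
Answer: 1/304 ≈ 0.0032895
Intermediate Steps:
1/(V + 565) = 1/(-261 + 565) = 1/304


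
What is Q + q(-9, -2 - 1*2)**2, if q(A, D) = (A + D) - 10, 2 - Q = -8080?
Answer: 8611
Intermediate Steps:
Q = 8082 (Q = 2 - 1*(-8080) = 2 + 8080 = 8082)
q(A, D) = -10 + A + D
Q + q(-9, -2 - 1*2)**2 = 8082 + (-10 - 9 + (-2 - 1*2))**2 = 8082 + (-10 - 9 + (-2 - 2))**2 = 8082 + (-10 - 9 - 4)**2 = 8082 + (-23)**2 = 8082 + 529 = 8611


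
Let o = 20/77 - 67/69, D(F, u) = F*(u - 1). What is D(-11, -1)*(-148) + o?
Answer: -17302907/5313 ≈ -3256.7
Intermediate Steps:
D(F, u) = F*(-1 + u)
o = -3779/5313 (o = 20*(1/77) - 67*1/69 = 20/77 - 67/69 = -3779/5313 ≈ -0.71127)
D(-11, -1)*(-148) + o = -11*(-1 - 1)*(-148) - 3779/5313 = -11*(-2)*(-148) - 3779/5313 = 22*(-148) - 3779/5313 = -3256 - 3779/5313 = -17302907/5313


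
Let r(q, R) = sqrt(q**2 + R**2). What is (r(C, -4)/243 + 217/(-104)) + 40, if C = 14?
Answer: 3943/104 + 2*sqrt(53)/243 ≈ 37.973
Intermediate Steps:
r(q, R) = sqrt(R**2 + q**2)
(r(C, -4)/243 + 217/(-104)) + 40 = (sqrt((-4)**2 + 14**2)/243 + 217/(-104)) + 40 = (sqrt(16 + 196)*(1/243) + 217*(-1/104)) + 40 = (sqrt(212)*(1/243) - 217/104) + 40 = ((2*sqrt(53))*(1/243) - 217/104) + 40 = (2*sqrt(53)/243 - 217/104) + 40 = (-217/104 + 2*sqrt(53)/243) + 40 = 3943/104 + 2*sqrt(53)/243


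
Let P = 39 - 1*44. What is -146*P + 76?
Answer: 806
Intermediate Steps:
P = -5 (P = 39 - 44 = -5)
-146*P + 76 = -146*(-5) + 76 = 730 + 76 = 806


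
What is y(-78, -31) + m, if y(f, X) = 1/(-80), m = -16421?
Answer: -1313681/80 ≈ -16421.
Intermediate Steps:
y(f, X) = -1/80
y(-78, -31) + m = -1/80 - 16421 = -1313681/80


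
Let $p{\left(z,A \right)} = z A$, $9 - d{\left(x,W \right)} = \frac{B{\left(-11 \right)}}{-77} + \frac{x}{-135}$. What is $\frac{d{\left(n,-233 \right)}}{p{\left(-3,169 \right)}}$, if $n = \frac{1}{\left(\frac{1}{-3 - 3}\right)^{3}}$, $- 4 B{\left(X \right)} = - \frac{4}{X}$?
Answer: $- \frac{31334}{2147145} \approx -0.014593$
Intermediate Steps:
$B{\left(X \right)} = \frac{1}{X}$ ($B{\left(X \right)} = - \frac{\left(-4\right) \frac{1}{X}}{4} = \frac{1}{X}$)
$n = -216$ ($n = \frac{1}{\left(\frac{1}{-6}\right)^{3}} = \frac{1}{\left(- \frac{1}{6}\right)^{3}} = \frac{1}{- \frac{1}{216}} = -216$)
$d{\left(x,W \right)} = \frac{7622}{847} + \frac{x}{135}$ ($d{\left(x,W \right)} = 9 - \left(\frac{1}{\left(-11\right) \left(-77\right)} + \frac{x}{-135}\right) = 9 - \left(\left(- \frac{1}{11}\right) \left(- \frac{1}{77}\right) + x \left(- \frac{1}{135}\right)\right) = 9 - \left(\frac{1}{847} - \frac{x}{135}\right) = 9 + \left(- \frac{1}{847} + \frac{x}{135}\right) = \frac{7622}{847} + \frac{x}{135}$)
$p{\left(z,A \right)} = A z$
$\frac{d{\left(n,-233 \right)}}{p{\left(-3,169 \right)}} = \frac{\frac{7622}{847} + \frac{1}{135} \left(-216\right)}{169 \left(-3\right)} = \frac{\frac{7622}{847} - \frac{8}{5}}{-507} = \frac{31334}{4235} \left(- \frac{1}{507}\right) = - \frac{31334}{2147145}$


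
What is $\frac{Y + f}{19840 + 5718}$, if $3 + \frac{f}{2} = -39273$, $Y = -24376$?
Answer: $- \frac{51464}{12779} \approx -4.0272$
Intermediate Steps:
$f = -78552$ ($f = -6 + 2 \left(-39273\right) = -6 - 78546 = -78552$)
$\frac{Y + f}{19840 + 5718} = \frac{-24376 - 78552}{19840 + 5718} = - \frac{102928}{25558} = \left(-102928\right) \frac{1}{25558} = - \frac{51464}{12779}$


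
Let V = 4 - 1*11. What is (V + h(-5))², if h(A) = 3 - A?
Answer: 1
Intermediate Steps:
V = -7 (V = 4 - 11 = -7)
(V + h(-5))² = (-7 + (3 - 1*(-5)))² = (-7 + (3 + 5))² = (-7 + 8)² = 1² = 1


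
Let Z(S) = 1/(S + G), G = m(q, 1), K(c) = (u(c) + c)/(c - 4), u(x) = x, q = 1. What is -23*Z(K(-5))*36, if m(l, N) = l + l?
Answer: -1863/7 ≈ -266.14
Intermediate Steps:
m(l, N) = 2*l
K(c) = 2*c/(-4 + c) (K(c) = (c + c)/(c - 4) = (2*c)/(-4 + c) = 2*c/(-4 + c))
G = 2 (G = 2*1 = 2)
Z(S) = 1/(2 + S) (Z(S) = 1/(S + 2) = 1/(2 + S))
-23*Z(K(-5))*36 = -23/(2 + 2*(-5)/(-4 - 5))*36 = -23/(2 + 2*(-5)/(-9))*36 = -23/(2 + 2*(-5)*(-⅑))*36 = -23/(2 + 10/9)*36 = -23/28/9*36 = -23*9/28*36 = -207/28*36 = -1863/7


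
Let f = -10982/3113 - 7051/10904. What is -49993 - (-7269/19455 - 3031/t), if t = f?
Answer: -46605843205882682/918908229135 ≈ -50719.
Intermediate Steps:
f = -141697491/33944152 (f = -10982*1/3113 - 7051*1/10904 = -10982/3113 - 7051/10904 = -141697491/33944152 ≈ -4.1744)
t = -141697491/33944152 ≈ -4.1744
-49993 - (-7269/19455 - 3031/t) = -49993 - (-7269/19455 - 3031/(-141697491/33944152)) = -49993 - (-7269*1/19455 - 3031*(-33944152/141697491)) = -49993 - (-2423/6485 + 102884724712/141697491) = -49993 - 1*666864106736627/918908229135 = -49993 - 666864106736627/918908229135 = -46605843205882682/918908229135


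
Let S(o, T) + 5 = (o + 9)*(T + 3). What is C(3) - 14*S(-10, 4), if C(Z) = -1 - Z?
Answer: 164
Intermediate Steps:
S(o, T) = -5 + (3 + T)*(9 + o) (S(o, T) = -5 + (o + 9)*(T + 3) = -5 + (9 + o)*(3 + T) = -5 + (3 + T)*(9 + o))
C(3) - 14*S(-10, 4) = (-1 - 1*3) - 14*(22 + 3*(-10) + 9*4 + 4*(-10)) = (-1 - 3) - 14*(22 - 30 + 36 - 40) = -4 - 14*(-12) = -4 + 168 = 164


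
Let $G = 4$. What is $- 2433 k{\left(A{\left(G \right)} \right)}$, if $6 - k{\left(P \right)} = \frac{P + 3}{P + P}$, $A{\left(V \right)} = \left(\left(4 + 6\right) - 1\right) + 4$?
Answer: $- \frac{170310}{13} \approx -13101.0$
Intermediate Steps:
$A{\left(V \right)} = 13$ ($A{\left(V \right)} = \left(10 - 1\right) + 4 = 9 + 4 = 13$)
$k{\left(P \right)} = 6 - \frac{3 + P}{2 P}$ ($k{\left(P \right)} = 6 - \frac{P + 3}{P + P} = 6 - \frac{3 + P}{2 P}$)
$- 2433 k{\left(A{\left(G \right)} \right)} = - 2433 \frac{-3 + 11 \cdot 13}{2 \cdot 13} = - 2433 \cdot \frac{1}{2} \cdot \frac{1}{13} \left(-3 + 143\right) = - 2433 \cdot \frac{1}{2} \cdot \frac{1}{13} \cdot 140 = \left(-2433\right) \frac{70}{13} = - \frac{170310}{13}$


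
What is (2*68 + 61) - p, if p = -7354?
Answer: 7551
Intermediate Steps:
(2*68 + 61) - p = (2*68 + 61) - 1*(-7354) = (136 + 61) + 7354 = 197 + 7354 = 7551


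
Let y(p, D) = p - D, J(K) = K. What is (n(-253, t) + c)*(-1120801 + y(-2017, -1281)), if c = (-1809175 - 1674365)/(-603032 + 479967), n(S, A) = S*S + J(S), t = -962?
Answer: -1760726884180032/24613 ≈ -7.1536e+10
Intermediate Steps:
n(S, A) = S + S² (n(S, A) = S*S + S = S² + S = S + S²)
c = 696708/24613 (c = -3483540/(-123065) = -3483540*(-1/123065) = 696708/24613 ≈ 28.307)
(n(-253, t) + c)*(-1120801 + y(-2017, -1281)) = (-253*(1 - 253) + 696708/24613)*(-1120801 + (-2017 - 1*(-1281))) = (-253*(-252) + 696708/24613)*(-1120801 + (-2017 + 1281)) = (63756 + 696708/24613)*(-1120801 - 736) = (1569923136/24613)*(-1121537) = -1760726884180032/24613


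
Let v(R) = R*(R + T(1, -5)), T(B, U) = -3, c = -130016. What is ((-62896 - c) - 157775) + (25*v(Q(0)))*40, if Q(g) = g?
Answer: -90655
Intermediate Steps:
v(R) = R*(-3 + R) (v(R) = R*(R - 3) = R*(-3 + R))
((-62896 - c) - 157775) + (25*v(Q(0)))*40 = ((-62896 - 1*(-130016)) - 157775) + (25*(0*(-3 + 0)))*40 = ((-62896 + 130016) - 157775) + (25*(0*(-3)))*40 = (67120 - 157775) + (25*0)*40 = -90655 + 0*40 = -90655 + 0 = -90655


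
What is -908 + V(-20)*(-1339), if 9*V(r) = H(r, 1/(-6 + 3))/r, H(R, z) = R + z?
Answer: -571999/540 ≈ -1059.3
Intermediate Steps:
V(r) = (-⅓ + r)/(9*r) (V(r) = ((r + 1/(-6 + 3))/r)/9 = ((r + 1/(-3))/r)/9 = ((r - ⅓)/r)/9 = ((-⅓ + r)/r)/9 = (-⅓ + r)/(9*r))
-908 + V(-20)*(-1339) = -908 + ((1/27)*(-1 + 3*(-20))/(-20))*(-1339) = -908 + ((1/27)*(-1/20)*(-1 - 60))*(-1339) = -908 + ((1/27)*(-1/20)*(-61))*(-1339) = -908 + (61/540)*(-1339) = -908 - 81679/540 = -571999/540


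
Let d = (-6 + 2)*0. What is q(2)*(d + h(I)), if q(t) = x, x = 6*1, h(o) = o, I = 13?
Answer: 78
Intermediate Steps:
x = 6
q(t) = 6
d = 0 (d = -4*0 = 0)
q(2)*(d + h(I)) = 6*(0 + 13) = 6*13 = 78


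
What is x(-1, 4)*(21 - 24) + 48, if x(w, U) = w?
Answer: 51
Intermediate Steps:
x(-1, 4)*(21 - 24) + 48 = -(21 - 24) + 48 = -1*(-3) + 48 = 3 + 48 = 51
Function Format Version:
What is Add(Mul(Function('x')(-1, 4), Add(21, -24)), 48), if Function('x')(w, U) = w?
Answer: 51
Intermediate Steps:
Add(Mul(Function('x')(-1, 4), Add(21, -24)), 48) = Add(Mul(-1, Add(21, -24)), 48) = Add(Mul(-1, -3), 48) = Add(3, 48) = 51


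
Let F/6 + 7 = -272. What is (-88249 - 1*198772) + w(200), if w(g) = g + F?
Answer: -288495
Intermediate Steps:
F = -1674 (F = -42 + 6*(-272) = -42 - 1632 = -1674)
w(g) = -1674 + g (w(g) = g - 1674 = -1674 + g)
(-88249 - 1*198772) + w(200) = (-88249 - 1*198772) + (-1674 + 200) = (-88249 - 198772) - 1474 = -287021 - 1474 = -288495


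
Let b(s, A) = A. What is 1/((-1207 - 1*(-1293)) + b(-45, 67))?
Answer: 1/153 ≈ 0.0065359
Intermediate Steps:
1/((-1207 - 1*(-1293)) + b(-45, 67)) = 1/((-1207 - 1*(-1293)) + 67) = 1/((-1207 + 1293) + 67) = 1/(86 + 67) = 1/153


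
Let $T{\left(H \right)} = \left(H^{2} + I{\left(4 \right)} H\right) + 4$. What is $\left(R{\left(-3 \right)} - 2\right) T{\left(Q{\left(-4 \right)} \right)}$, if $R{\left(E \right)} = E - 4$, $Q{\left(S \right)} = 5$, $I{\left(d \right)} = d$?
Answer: $-441$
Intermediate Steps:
$R{\left(E \right)} = -4 + E$
$T{\left(H \right)} = 4 + H^{2} + 4 H$ ($T{\left(H \right)} = \left(H^{2} + 4 H\right) + 4 = 4 + H^{2} + 4 H$)
$\left(R{\left(-3 \right)} - 2\right) T{\left(Q{\left(-4 \right)} \right)} = \left(\left(-4 - 3\right) - 2\right) \left(4 + 5^{2} + 4 \cdot 5\right) = \left(-7 - 2\right) \left(4 + 25 + 20\right) = \left(-9\right) 49 = -441$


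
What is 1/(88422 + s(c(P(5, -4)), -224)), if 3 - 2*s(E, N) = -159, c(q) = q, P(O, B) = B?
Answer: 1/88503 ≈ 1.1299e-5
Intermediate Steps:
s(E, N) = 81 (s(E, N) = 3/2 - ½*(-159) = 3/2 + 159/2 = 81)
1/(88422 + s(c(P(5, -4)), -224)) = 1/(88422 + 81) = 1/88503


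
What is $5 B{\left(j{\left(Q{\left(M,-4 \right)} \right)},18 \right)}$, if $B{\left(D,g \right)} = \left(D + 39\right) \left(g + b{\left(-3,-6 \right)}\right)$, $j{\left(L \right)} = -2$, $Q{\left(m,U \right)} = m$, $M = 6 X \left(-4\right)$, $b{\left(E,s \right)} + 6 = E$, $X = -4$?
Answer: $1665$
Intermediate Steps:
$b{\left(E,s \right)} = -6 + E$
$M = 96$ ($M = 6 \left(\left(-4\right) \left(-4\right)\right) = 6 \cdot 16 = 96$)
$B{\left(D,g \right)} = \left(-9 + g\right) \left(39 + D\right)$ ($B{\left(D,g \right)} = \left(D + 39\right) \left(g - 9\right) = \left(39 + D\right) \left(g - 9\right) = \left(39 + D\right) \left(-9 + g\right) = \left(-9 + g\right) \left(39 + D\right)$)
$5 B{\left(j{\left(Q{\left(M,-4 \right)} \right)},18 \right)} = 5 \left(-351 - -18 + 39 \cdot 18 - 36\right) = 5 \left(-351 + 18 + 702 - 36\right) = 5 \cdot 333 = 1665$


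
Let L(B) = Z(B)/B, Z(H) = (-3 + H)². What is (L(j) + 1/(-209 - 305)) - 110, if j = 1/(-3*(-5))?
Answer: 146989/7710 ≈ 19.065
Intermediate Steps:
j = 1/15 ≈ 0.066667
L(B) = (-3 + B)²/B
(L(j) + 1/(-209 - 305)) - 110 = ((-3 + 1/15)²/(1/15) + 1/(-209 - 305)) - 110 = (15*(-44/15)² + 1/(-514)) - 110 = (15*(1936/225) - 1/514) - 110 = (1936/15 - 1/514) - 110 = 995089/7710 - 110 = 146989/7710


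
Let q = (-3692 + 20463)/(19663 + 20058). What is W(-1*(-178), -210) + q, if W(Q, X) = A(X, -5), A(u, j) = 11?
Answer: 453702/39721 ≈ 11.422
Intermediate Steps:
W(Q, X) = 11
q = 16771/39721 ≈ 0.42222
W(-1*(-178), -210) + q = 11 + 16771/39721 = 453702/39721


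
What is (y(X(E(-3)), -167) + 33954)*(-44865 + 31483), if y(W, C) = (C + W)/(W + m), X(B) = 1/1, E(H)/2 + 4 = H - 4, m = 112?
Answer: -51341862952/113 ≈ -4.5435e+8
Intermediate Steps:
E(H) = -16 + 2*H (E(H) = -8 + 2*(H - 4) = -8 + 2*(-4 + H) = -8 + (-8 + 2*H) = -16 + 2*H)
X(B) = 1
y(W, C) = (C + W)/(112 + W) (y(W, C) = (C + W)/(W + 112) = (C + W)/(112 + W))
(y(X(E(-3)), -167) + 33954)*(-44865 + 31483) = ((-167 + 1)/(112 + 1) + 33954)*(-44865 + 31483) = (-166/113 + 33954)*(-13382) = (3836636/113)*(-13382) = -51341862952/113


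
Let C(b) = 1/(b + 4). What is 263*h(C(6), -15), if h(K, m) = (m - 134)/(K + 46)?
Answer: -391870/461 ≈ -850.04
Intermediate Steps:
C(b) = 1/(4 + b)
h(K, m) = (-134 + m)/(46 + K)
263*h(C(6), -15) = 263*((-134 - 15)/(46 + 1/(4 + 6))) = 263*(-149/(46 + 1/10)) = 263*(-149/(461/10)) = 263*((10/461)*(-149)) = 263*(-1490/461) = -391870/461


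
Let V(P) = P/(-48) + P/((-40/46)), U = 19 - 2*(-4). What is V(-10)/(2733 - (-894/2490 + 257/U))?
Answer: 1049535/244165064 ≈ 0.0042985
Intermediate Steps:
U = 27 (U = 19 + 8 = 27)
V(P) = -281*P/240 (V(P) = P*(-1/48) + P/((-40*1/46)) = -P/48 + P/(-20/23) = -P/48 + P*(-23/20) = -P/48 - 23*P/20 = -281*P/240)
V(-10)/(2733 - (-894/2490 + 257/U)) = (-281/240*(-10))/(2733 - (-894/2490 + 257/27)) = 281/(24*(2733 - (-894*1/2490 + 257*(1/27)))) = 281/(24*(2733 - (-149/415 + 257/27))) = 281/(24*(2733 - 1*102632/11205)) = 281/(24*(2733 - 102632/11205)) = 281/(24*(30520633/11205)) = (281/24)*(11205/30520633) = 1049535/244165064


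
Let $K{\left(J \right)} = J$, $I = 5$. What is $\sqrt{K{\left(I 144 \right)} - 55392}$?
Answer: $4 i \sqrt{3417} \approx 233.82 i$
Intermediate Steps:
$\sqrt{K{\left(I 144 \right)} - 55392} = \sqrt{5 \cdot 144 - 55392} = \sqrt{720 - 55392} = \sqrt{-54672} = 4 i \sqrt{3417}$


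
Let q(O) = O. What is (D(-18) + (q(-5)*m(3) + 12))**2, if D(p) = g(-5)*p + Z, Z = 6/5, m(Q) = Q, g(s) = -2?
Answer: 29241/25 ≈ 1169.6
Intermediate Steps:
Z = 6/5 (Z = 6*(1/5) = 6/5 ≈ 1.2000)
D(p) = 6/5 - 2*p (D(p) = -2*p + 6/5 = 6/5 - 2*p)
(D(-18) + (q(-5)*m(3) + 12))**2 = ((6/5 - 2*(-18)) + (-5*3 + 12))**2 = ((6/5 + 36) + (-15 + 12))**2 = (186/5 - 3)**2 = (171/5)**2 = 29241/25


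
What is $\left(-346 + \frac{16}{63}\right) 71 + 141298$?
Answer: $\frac{7355252}{63} \approx 1.1675 \cdot 10^{5}$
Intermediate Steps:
$\left(-346 + \frac{16}{63}\right) 71 + 141298 = \left(- \frac{21782}{63}\right) 71 + 141298 = - \frac{1546522}{63} + 141298 = \frac{7355252}{63}$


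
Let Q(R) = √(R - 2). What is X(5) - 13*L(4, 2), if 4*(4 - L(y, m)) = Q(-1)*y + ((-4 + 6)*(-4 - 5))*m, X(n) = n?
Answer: -164 + 13*I*√3 ≈ -164.0 + 22.517*I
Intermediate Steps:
Q(R) = √(-2 + R)
L(y, m) = 4 + 9*m/2 - I*y*√3/4 (L(y, m) = 4 - (√(-2 - 1)*y + ((-4 + 6)*(-4 - 5))*m)/4 = 4 - (√(-3)*y + (2*(-9))*m)/4 = 4 - ((I*√3)*y - 18*m)/4 = 4 - (I*y*√3 - 18*m)/4 = 4 - (-18*m + I*y*√3)/4 = 4 + (9*m/2 - I*y*√3/4) = 4 + 9*m/2 - I*y*√3/4)
X(5) - 13*L(4, 2) = 5 - 13*(4 + (9/2)*2 - ¼*I*4*√3) = 5 - 13*(4 + 9 - I*√3) = 5 - 13*(13 - I*√3) = 5 + (-169 + 13*I*√3) = -164 + 13*I*√3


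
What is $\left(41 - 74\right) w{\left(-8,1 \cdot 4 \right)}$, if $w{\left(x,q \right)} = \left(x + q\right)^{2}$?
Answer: $-528$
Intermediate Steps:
$w{\left(x,q \right)} = \left(q + x\right)^{2}$
$\left(41 - 74\right) w{\left(-8,1 \cdot 4 \right)} = \left(41 - 74\right) \left(1 \cdot 4 - 8\right)^{2} = - 33 \left(4 - 8\right)^{2} = - 33 \left(-4\right)^{2} = \left(-33\right) 16 = -528$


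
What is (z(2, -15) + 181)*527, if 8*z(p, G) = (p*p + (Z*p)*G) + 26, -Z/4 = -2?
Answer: 326213/4 ≈ 81553.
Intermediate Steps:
Z = 8 (Z = -4*(-2) = 8)
z(p, G) = 13/4 + p**2/8 + G*p (z(p, G) = ((p*p + (8*p)*G) + 26)/8 = ((p**2 + 8*G*p) + 26)/8 = (26 + p**2 + 8*G*p)/8 = 13/4 + p**2/8 + G*p)
(z(2, -15) + 181)*527 = ((13/4 + (1/8)*2**2 - 15*2) + 181)*527 = ((13/4 + (1/8)*4 - 30) + 181)*527 = ((13/4 + 1/2 - 30) + 181)*527 = (-105/4 + 181)*527 = (619/4)*527 = 326213/4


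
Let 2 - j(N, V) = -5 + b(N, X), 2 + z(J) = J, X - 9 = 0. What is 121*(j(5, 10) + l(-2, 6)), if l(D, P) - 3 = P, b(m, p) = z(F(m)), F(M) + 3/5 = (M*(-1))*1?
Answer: 14278/5 ≈ 2855.6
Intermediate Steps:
F(M) = -⅗ - M (F(M) = -⅗ + (M*(-1))*1 = -⅗ - M*1 = -⅗ - M)
X = 9 (X = 9 + 0 = 9)
z(J) = -2 + J
b(m, p) = -13/5 - m (b(m, p) = -2 + (-⅗ - m) = -13/5 - m)
l(D, P) = 3 + P
j(N, V) = 48/5 + N (j(N, V) = 2 - (-5 + (-13/5 - N)) = 2 - (-38/5 - N) = 2 + (38/5 + N) = 48/5 + N)
121*(j(5, 10) + l(-2, 6)) = 121*((48/5 + 5) + (3 + 6)) = 121*(73/5 + 9) = 121*(118/5) = 14278/5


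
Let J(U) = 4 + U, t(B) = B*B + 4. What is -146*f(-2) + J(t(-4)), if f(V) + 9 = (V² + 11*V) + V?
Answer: 4258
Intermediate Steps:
t(B) = 4 + B² (t(B) = B² + 4 = 4 + B²)
f(V) = -9 + V² + 12*V (f(V) = -9 + ((V² + 11*V) + V) = -9 + (V² + 12*V) = -9 + V² + 12*V)
-146*f(-2) + J(t(-4)) = -146*(-9 + (-2)² + 12*(-2)) + (4 + (4 + (-4)²)) = -146*(-9 + 4 - 24) + (4 + (4 + 16)) = -146*(-29) + (4 + 20) = 4234 + 24 = 4258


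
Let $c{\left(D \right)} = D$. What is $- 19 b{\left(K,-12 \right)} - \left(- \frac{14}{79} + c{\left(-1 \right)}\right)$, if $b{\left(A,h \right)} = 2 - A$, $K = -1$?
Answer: $- \frac{4410}{79} \approx -55.823$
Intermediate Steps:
$- 19 b{\left(K,-12 \right)} - \left(- \frac{14}{79} + c{\left(-1 \right)}\right) = - 19 \left(2 - -1\right) + \left(\frac{14}{79} - -1\right) = - 19 \left(2 + 1\right) + \left(14 \cdot \frac{1}{79} + 1\right) = \left(-19\right) 3 + \left(\frac{14}{79} + 1\right) = -57 + \frac{93}{79} = - \frac{4410}{79}$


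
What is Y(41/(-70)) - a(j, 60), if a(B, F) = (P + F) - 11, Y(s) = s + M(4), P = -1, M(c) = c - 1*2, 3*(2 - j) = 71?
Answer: -3261/70 ≈ -46.586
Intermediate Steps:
j = -65/3 (j = 2 - 1/3*71 = 2 - 71/3 = -65/3 ≈ -21.667)
M(c) = -2 + c (M(c) = c - 2 = -2 + c)
Y(s) = 2 + s (Y(s) = s + (-2 + 4) = s + 2 = 2 + s)
a(B, F) = -12 + F (a(B, F) = (-1 + F) - 11 = -12 + F)
Y(41/(-70)) - a(j, 60) = (2 + 41/(-70)) - (-12 + 60) = (2 + 41*(-1/70)) - 1*48 = (2 - 41/70) - 48 = 99/70 - 48 = -3261/70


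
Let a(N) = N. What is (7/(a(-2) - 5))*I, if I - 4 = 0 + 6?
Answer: -10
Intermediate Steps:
I = 10 (I = 4 + (0 + 6) = 4 + 6 = 10)
(7/(a(-2) - 5))*I = (7/(-2 - 5))*10 = (7/(-7))*10 = (7*(-⅐))*10 = -1*10 = -10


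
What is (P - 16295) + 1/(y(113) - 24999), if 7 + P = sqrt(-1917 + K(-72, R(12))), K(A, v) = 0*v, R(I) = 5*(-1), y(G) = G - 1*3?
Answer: -405740479/24889 + 3*I*sqrt(213) ≈ -16302.0 + 43.784*I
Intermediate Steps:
y(G) = -3 + G (y(G) = G - 3 = -3 + G)
R(I) = -5
K(A, v) = 0
P = -7 + 3*I*sqrt(213) (P = -7 + sqrt(-1917 + 0) = -7 + sqrt(-1917) = -7 + 3*I*sqrt(213) ≈ -7.0 + 43.784*I)
(P - 16295) + 1/(y(113) - 24999) = ((-7 + 3*I*sqrt(213)) - 16295) + 1/((-3 + 113) - 24999) = (-16302 + 3*I*sqrt(213)) + 1/(110 - 24999) = (-16302 + 3*I*sqrt(213)) + 1/(-24889) = (-16302 + 3*I*sqrt(213)) - 1/24889 = -405740479/24889 + 3*I*sqrt(213)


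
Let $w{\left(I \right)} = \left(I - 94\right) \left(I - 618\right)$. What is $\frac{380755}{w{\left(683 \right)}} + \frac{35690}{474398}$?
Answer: $\frac{18199580214}{1816232743} \approx 10.021$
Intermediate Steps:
$w{\left(I \right)} = \left(-618 + I\right) \left(-94 + I\right)$ ($w{\left(I \right)} = \left(I - 94\right) \left(-618 + I\right) = \left(-94 + I\right) \left(-618 + I\right) = \left(-618 + I\right) \left(-94 + I\right)$)
$\frac{380755}{w{\left(683 \right)}} + \frac{35690}{474398} = \frac{380755}{58092 + 683^{2} - 486296} + \frac{35690}{474398} = \frac{380755}{58092 + 466489 - 486296} + 35690 \cdot \frac{1}{474398} = \frac{380755}{38285} + \frac{17845}{237199} = 380755 \cdot \frac{1}{38285} + \frac{17845}{237199} = \frac{76151}{7657} + \frac{17845}{237199} = \frac{18199580214}{1816232743}$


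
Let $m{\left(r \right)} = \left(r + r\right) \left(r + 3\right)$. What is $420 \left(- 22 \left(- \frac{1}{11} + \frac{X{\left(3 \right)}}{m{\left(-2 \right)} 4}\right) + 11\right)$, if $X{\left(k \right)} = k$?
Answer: $\frac{14385}{2} \approx 7192.5$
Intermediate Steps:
$m{\left(r \right)} = 2 r \left(3 + r\right)$
$420 \left(- 22 \left(- \frac{1}{11} + \frac{X{\left(3 \right)}}{m{\left(-2 \right)} 4}\right) + 11\right) = 420 \left(- 22 \left(- \frac{1}{11} + \frac{3}{2 \left(-2\right) \left(3 - 2\right) 4}\right) + 11\right) = 420 \left(- 22 \left(\left(-1\right) \frac{1}{11} + \frac{3}{2 \left(-2\right) 1 \cdot 4}\right) + 11\right) = 420 \left(- 22 \left(- \frac{1}{11} + \frac{3}{\left(-4\right) 4}\right) + 11\right) = 420 \left(- 22 \left(- \frac{1}{11} + \frac{3}{-16}\right) + 11\right) = 420 \left(- 22 \left(- \frac{1}{11} + 3 \left(- \frac{1}{16}\right)\right) + 11\right) = 420 \left(- 22 \left(- \frac{1}{11} - \frac{3}{16}\right) + 11\right) = 420 \left(\left(-22\right) \left(- \frac{49}{176}\right) + 11\right) = 420 \left(\frac{49}{8} + 11\right) = 420 \cdot \frac{137}{8} = \frac{14385}{2}$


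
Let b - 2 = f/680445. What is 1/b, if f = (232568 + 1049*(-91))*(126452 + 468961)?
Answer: 75605/9070871323 ≈ 8.3349e-6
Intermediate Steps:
f = 81636481017 (f = (232568 - 95459)*595413 = 137109*595413 = 81636481017)
b = 9070871323/75605 (b = 2 + 81636481017/680445 = 2 + 81636481017*(1/680445) = 2 + 9070720113/75605 = 9070871323/75605 ≈ 1.1998e+5)
1/b = 1/(9070871323/75605) = 75605/9070871323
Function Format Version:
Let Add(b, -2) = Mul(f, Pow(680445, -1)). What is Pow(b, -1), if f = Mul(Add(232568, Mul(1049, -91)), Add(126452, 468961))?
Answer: Rational(75605, 9070871323) ≈ 8.3349e-6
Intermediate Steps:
f = 81636481017 (f = Mul(Add(232568, -95459), 595413) = Mul(137109, 595413) = 81636481017)
b = Rational(9070871323, 75605) (b = Add(2, Mul(81636481017, Pow(680445, -1))) = Add(2, Mul(81636481017, Rational(1, 680445))) = Add(2, Rational(9070720113, 75605)) = Rational(9070871323, 75605) ≈ 1.1998e+5)
Pow(b, -1) = Pow(Rational(9070871323, 75605), -1) = Rational(75605, 9070871323)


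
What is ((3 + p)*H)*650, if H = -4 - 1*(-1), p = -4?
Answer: 1950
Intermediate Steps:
H = -3 (H = -4 + 1 = -3)
((3 + p)*H)*650 = ((3 - 4)*(-3))*650 = -1*(-3)*650 = 3*650 = 1950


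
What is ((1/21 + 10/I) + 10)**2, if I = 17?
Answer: 14417209/127449 ≈ 113.12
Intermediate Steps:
((1/21 + 10/I) + 10)**2 = ((1/21 + 10/17) + 10)**2 = (227/357 + 10)**2 = (3797/357)**2 = 14417209/127449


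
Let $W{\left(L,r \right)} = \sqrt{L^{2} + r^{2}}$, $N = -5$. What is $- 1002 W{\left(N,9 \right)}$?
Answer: $- 1002 \sqrt{106} \approx -10316.0$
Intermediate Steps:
$- 1002 W{\left(N,9 \right)} = - 1002 \sqrt{\left(-5\right)^{2} + 9^{2}} = - 1002 \sqrt{25 + 81} = - 1002 \sqrt{106}$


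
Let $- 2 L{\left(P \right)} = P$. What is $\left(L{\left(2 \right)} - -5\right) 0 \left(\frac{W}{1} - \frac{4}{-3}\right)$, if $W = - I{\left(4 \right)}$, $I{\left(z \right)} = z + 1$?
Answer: $0$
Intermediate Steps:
$L{\left(P \right)} = - \frac{P}{2}$
$I{\left(z \right)} = 1 + z$
$W = -5$ ($W = - (1 + 4) = \left(-1\right) 5 = -5$)
$\left(L{\left(2 \right)} - -5\right) 0 \left(\frac{W}{1} - \frac{4}{-3}\right) = \left(\left(- \frac{1}{2}\right) 2 - -5\right) 0 \left(- \frac{5}{1} - \frac{4}{-3}\right) = \left(-1 + 5\right) 0 \left(\left(-5\right) 1 - - \frac{4}{3}\right) = 4 \cdot 0 \left(-5 + \frac{4}{3}\right) = 0 \left(- \frac{11}{3}\right) = 0$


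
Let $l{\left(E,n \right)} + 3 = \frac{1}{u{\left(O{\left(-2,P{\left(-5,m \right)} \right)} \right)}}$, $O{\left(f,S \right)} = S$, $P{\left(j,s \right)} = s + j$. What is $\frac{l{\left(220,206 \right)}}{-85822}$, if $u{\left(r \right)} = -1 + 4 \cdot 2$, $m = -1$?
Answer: $\frac{10}{300377} \approx 3.3292 \cdot 10^{-5}$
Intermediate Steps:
$P{\left(j,s \right)} = j + s$
$u{\left(r \right)} = 7$ ($u{\left(r \right)} = -1 + 8 = 7$)
$l{\left(E,n \right)} = - \frac{20}{7}$ ($l{\left(E,n \right)} = -3 + \frac{1}{7} = - \frac{20}{7}$)
$\frac{l{\left(220,206 \right)}}{-85822} = - \frac{20}{7 \left(-85822\right)} = \left(- \frac{20}{7}\right) \left(- \frac{1}{85822}\right) = \frac{10}{300377}$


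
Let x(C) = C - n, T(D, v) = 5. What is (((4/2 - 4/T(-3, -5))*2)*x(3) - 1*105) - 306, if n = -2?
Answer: -399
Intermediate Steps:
x(C) = 2 + C (x(C) = C - 1*(-2) = C + 2 = 2 + C)
(((4/2 - 4/T(-3, -5))*2)*x(3) - 1*105) - 306 = (((4/2 - 4/5)*2)*(2 + 3) - 1*105) - 306 = (((4*(½) - 4*⅕)*2)*5 - 105) - 306 = (((2 - ⅘)*2)*5 - 105) - 306 = (((6/5)*2)*5 - 105) - 306 = ((12/5)*5 - 105) - 306 = (12 - 105) - 306 = -93 - 306 = -399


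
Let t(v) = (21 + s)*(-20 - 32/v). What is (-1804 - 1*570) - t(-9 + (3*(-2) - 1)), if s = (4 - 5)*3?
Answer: -2050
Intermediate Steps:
s = -3 (s = -1*3 = -3)
t(v) = -360 - 576/v (t(v) = (21 - 3)*(-20 - 32/v) = 18*(-20 - 32/v) = -360 - 576/v)
(-1804 - 1*570) - t(-9 + (3*(-2) - 1)) = (-1804 - 1*570) - (-360 - 576/(-9 + (3*(-2) - 1))) = (-1804 - 570) - (-360 - 576/(-9 + (-6 - 1))) = -2374 - (-360 - 576/(-9 - 7)) = -2374 - (-360 - 576/(-16)) = -2374 - (-360 - 576*(-1/16)) = -2374 - (-360 + 36) = -2374 - 1*(-324) = -2374 + 324 = -2050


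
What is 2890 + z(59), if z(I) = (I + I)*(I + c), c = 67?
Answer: 17758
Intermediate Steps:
z(I) = 2*I*(67 + I) (z(I) = (I + I)*(I + 67) = (2*I)*(67 + I) = 2*I*(67 + I))
2890 + z(59) = 2890 + 2*59*(67 + 59) = 2890 + 2*59*126 = 2890 + 14868 = 17758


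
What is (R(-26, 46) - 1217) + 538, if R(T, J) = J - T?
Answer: -607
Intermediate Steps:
(R(-26, 46) - 1217) + 538 = ((46 - 1*(-26)) - 1217) + 538 = ((46 + 26) - 1217) + 538 = (72 - 1217) + 538 = -1145 + 538 = -607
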